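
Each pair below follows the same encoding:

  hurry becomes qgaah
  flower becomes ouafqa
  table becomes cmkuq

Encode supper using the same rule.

The shift depends on letter class: consonant h→q is +9, but vowel u→g is +12. Vowels shift forward by 12 and consonants shift forward by 9.
For supper: s(cons)+9=b, u(vowel)+12=g, p(cons)+9=y, p(cons)+9=y, e(vowel)+12=q, r(cons)+9=a.

bgyyqa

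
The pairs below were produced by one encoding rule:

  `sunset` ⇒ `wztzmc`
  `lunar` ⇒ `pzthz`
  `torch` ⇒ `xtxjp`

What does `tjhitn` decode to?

In sunset: s→w is +4, u→z is +5, n→t is +6, s→z is +7 — the shift increases by 1 each position. The shift increases by 1 at each position, starting from +4: 4, 5, 6, ….
Undoing it on tjhitn: t−4=p, j−5=e, h−6=b, i−7=b, t−8=l, n−9=e.

pebble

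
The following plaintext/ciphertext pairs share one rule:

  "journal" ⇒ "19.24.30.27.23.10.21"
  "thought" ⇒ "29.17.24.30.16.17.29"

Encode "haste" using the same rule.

Letters become their 1-based position plus 9 (so a→10, b→11, …).
For haste: h=8→17, a=1→10, s=19→28, t=20→29, e=5→14.

17.10.28.29.14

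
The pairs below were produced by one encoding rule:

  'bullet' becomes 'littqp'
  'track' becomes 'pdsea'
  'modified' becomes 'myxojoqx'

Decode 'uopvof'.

within

b(1)→l(11) and u(20)→i(8) fit y≡19x+18 (mod 26); the inverse of 19 mod 26 is 11. This is an affine cipher: with a=0,…,z=25, each position x becomes (19x+18) mod 26.
Decoding uopvof: u(20)→11·(20−18)≡22=w; o(14)→11·(14−18)≡8=i; p(15)→11·(15−18)≡19=t; v(21)→11·(21−18)≡7=h; o(14)→11·(14−18)≡8=i; f(5)→11·(5−18)≡13=n (all mod 26).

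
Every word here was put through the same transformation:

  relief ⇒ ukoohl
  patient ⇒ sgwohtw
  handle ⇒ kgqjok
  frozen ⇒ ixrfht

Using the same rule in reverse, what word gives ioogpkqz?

The shifts repeat in a cycle of length 2: positions 0,1,… shift by +3, +6, then the pattern repeats.
Undoing it on ioogpkqz: i−3=f, o−6=i, o−3=l, g−6=a, p−3=m, k−6=e, q−3=n, z−6=t.

filament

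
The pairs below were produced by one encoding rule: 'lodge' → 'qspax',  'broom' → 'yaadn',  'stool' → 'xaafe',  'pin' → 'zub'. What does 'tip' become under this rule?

buf

The word is reversed, then every letter is shifted forward by 12.
For tip: reverse → pit; then shift: p+12=b, i+12=u, t+12=f.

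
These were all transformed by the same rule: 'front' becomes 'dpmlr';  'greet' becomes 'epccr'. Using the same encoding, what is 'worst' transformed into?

umpqr

Every letter moves 24 places later in the alphabet, wrapping around z→a.
Applying it to worst: w+24=u, o+24=m, r+24=p, s+24=q, t+24=r.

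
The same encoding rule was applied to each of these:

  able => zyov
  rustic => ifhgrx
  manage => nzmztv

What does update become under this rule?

This is the alphabet-reversal cipher (Atbash): a becomes z, b becomes y, etc.
For update: u↔f, p↔k, d↔w, a↔z, t↔g, e↔v.

fkwzgv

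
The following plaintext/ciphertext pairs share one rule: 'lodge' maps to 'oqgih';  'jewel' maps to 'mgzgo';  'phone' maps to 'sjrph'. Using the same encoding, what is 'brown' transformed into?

etryq

Shifts by position in lodge: pos 0: l→o (+3), pos 1: o→q (+2), pos 2: d→g (+3), pos 3: g→i (+2) — repeating every 2. A repeating key of period 2 is used — shifts +3, +2 over and over.
On brown: b+3=e, r+2=t, o+3=r, w+2=y, n+3=q.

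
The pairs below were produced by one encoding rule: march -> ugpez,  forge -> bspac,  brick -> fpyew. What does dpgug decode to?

m(12)→u(20) and a(0)→g(6) fit y≡25x+6 (mod 26); the inverse of 25 mod 26 is 25. Treating letters as 0–25, the rule is x ↦ 25x + 6 (mod 26).
Decoding dpgug: d(3)→25·(3−6)≡3=d; p(15)→25·(15−6)≡17=r; g(6)→25·(6−6)≡0=a; u(20)→25·(20−6)≡12=m; g(6)→25·(6−6)≡0=a (all mod 26).

drama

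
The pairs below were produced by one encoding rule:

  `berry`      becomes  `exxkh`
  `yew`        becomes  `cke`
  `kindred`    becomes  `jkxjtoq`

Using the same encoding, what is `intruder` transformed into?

The output letters match the input read backwards, each shifted +6: berry reversed is yrreb. Read the word backwards and shift each letter +6.
On intruder: reverse → redurtni; then shift: r+6=x, e+6=k, d+6=j, u+6=a, r+6=x, t+6=z, n+6=t, i+6=o.

xkjaxzto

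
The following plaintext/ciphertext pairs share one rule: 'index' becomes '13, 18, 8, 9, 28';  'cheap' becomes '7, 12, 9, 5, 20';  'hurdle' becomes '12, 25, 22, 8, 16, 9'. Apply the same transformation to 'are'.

5, 22, 9

i is letter #9 and maps to 13: an offset of 4. Each letter is replaced by its alphabet position (a=1..z=26) + 4.
For are: a=1→5, r=18→22, e=5→9.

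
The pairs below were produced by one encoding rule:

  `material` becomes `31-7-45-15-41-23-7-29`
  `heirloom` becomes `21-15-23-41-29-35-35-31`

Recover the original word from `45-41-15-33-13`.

trend

The formula is n = 2×(alphabet index, a=1) + 5.
Undoing it on 45-41-15-33-13: 45→(45−5)÷2=20=t, 41→(41−5)÷2=18=r, 15→(15−5)÷2=5=e, 33→(33−5)÷2=14=n, 13→(13−5)÷2=4=d.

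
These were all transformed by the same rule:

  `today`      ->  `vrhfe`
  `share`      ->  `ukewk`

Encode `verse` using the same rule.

Each letter shifts forward by (position + 2), i.e. 2, 3, 4, … — the shift grows by one for each successive letter.
For verse: v+2=x, e+3=h, r+4=v, s+5=x, e+6=k.

xhvxk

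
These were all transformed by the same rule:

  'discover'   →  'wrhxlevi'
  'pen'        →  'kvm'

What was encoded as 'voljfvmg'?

Each pair mirrors across the alphabet (d↔w, i↔r, s↔h): positions sum to 25. Each letter is replaced by its mirror in the alphabet: a↔z, b↔y, c↔x, and so on (the Atbash cipher).
Decoding voljfvmg: v↔e, o↔l, l↔o, j↔q, f↔u, v↔e, m↔n, g↔t.

eloquent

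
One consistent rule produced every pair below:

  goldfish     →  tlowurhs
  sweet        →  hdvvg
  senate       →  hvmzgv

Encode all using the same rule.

zoo

Each pair mirrors across the alphabet (g↔t, o↔l, l↔o): positions sum to 25. Letters are reflected about the middle of the alphabet (position → 25−position): Atbash.
Applying it to all: a↔z, l↔o, l↔o.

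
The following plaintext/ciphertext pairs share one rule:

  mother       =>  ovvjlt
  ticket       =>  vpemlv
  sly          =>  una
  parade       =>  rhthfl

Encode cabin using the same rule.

ehdpp

The shift depends on letter class: consonant m→o is +2, but vowel o→v is +7. Vowels shift forward by 7 and consonants shift forward by 2.
Applying it to cabin: c(cons)+2=e, a(vowel)+7=h, b(cons)+2=d, i(vowel)+7=p, n(cons)+2=p.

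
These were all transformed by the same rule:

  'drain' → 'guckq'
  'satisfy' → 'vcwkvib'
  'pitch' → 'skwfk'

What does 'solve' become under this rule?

vqoyg

The shift depends on letter class: consonant d→g is +3, but vowel a→c is +2. Vowels shift forward by 2 and consonants shift forward by 3.
On solve: s(cons)+3=v, o(vowel)+2=q, l(cons)+3=o, v(cons)+3=y, e(vowel)+2=g.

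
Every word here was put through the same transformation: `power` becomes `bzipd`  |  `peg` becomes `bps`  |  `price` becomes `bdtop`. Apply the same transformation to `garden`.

The shift depends on letter class: consonant p→b is +12, but vowel o→z is +11. The rule splits by letter class: vowels +11, consonants +12.
On garden: g(cons)+12=s, a(vowel)+11=l, r(cons)+12=d, d(cons)+12=p, e(vowel)+11=p, n(cons)+12=z.

sldppz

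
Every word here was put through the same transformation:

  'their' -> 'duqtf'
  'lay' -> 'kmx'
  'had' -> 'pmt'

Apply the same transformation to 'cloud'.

The output letters match the input read backwards, each shifted +12: their reversed is rieht. Read the word backwards and shift each letter +12.
For cloud: reverse → duolc; then shift: d+12=p, u+12=g, o+12=a, l+12=x, c+12=o.

pgaxo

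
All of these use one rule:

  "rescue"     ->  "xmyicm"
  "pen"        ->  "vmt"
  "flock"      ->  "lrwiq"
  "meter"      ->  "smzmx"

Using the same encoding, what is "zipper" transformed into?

fqvvmx

The shift depends on letter class: consonant r→x is +6, but vowel e→m is +8. Two shifts are in play — +8 for a/e/i/o/u, +6 for every other letter.
For zipper: z(cons)+6=f, i(vowel)+8=q, p(cons)+6=v, p(cons)+6=v, e(vowel)+8=m, r(cons)+6=x.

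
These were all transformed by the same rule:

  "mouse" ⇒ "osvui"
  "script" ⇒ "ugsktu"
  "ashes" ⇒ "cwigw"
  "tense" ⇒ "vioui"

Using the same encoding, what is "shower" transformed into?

ulpyis

Shifts by position in mouse: pos 0: m→o (+2), pos 1: o→s (+4), pos 2: u→v (+1), pos 3: s→u (+2), pos 4: e→i (+4) — repeating every 3. It's a Vigenère-style cipher with numeric key [2,4,1]: position i shifts by key[i mod 3].
For shower: s+2=u, h+4=l, o+1=p, w+2=y, e+4=i, r+1=s.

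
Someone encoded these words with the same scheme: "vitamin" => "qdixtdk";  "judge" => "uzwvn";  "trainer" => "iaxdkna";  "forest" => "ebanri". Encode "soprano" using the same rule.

Treating letters as 0–25, the rule is x ↦ 17x + 23 (mod 26).
Applying it to soprano: s(18)→17·18+23≡17=r; o(14)→17·14+23≡1=b; p(15)→17·15+23≡18=s; r(17)→17·17+23≡0=a; a(0)→17·0+23≡23=x; n(13)→17·13+23≡10=k; o(14)→17·14+23≡1=b (all mod 26).

rbsaxkb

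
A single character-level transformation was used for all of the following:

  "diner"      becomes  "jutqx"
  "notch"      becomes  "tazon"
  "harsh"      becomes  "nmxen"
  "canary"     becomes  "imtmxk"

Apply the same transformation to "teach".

zqgon

Shifts by position in diner: pos 0: d→j (+6), pos 1: i→u (+12), pos 2: n→t (+6), pos 3: e→q (+12) — repeating every 2. It's a Vigenère-style cipher with numeric key [6,12]: position i shifts by key[i mod 2].
Applying it to teach: t+6=z, e+12=q, a+6=g, c+12=o, h+6=n.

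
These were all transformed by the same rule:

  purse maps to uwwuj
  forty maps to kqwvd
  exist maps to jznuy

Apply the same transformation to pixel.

ukcgq

Shifts by position in purse: pos 0: p→u (+5), pos 1: u→w (+2), pos 2: r→w (+5), pos 3: s→u (+2) — repeating every 2. A repeating key of period 2 is used — shifts +5, +2 over and over.
On pixel: p+5=u, i+2=k, x+5=c, e+2=g, l+5=q.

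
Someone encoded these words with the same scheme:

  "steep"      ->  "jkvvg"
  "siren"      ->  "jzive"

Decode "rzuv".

aide

Compare letters: s→j is +17, t→k is +17, e→v is +17 — a constant shift. Every letter moves 17 places later in the alphabet, wrapping around z→a.
Reversing it on rzuv: r−17=a, z−17=i, u−17=d, v−17=e.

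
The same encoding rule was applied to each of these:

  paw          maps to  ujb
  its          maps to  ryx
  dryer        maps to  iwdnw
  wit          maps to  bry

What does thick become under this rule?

ymrhp

The rule splits by letter class: vowels +9, consonants +5.
Applying it to thick: t(cons)+5=y, h(cons)+5=m, i(vowel)+9=r, c(cons)+5=h, k(cons)+5=p.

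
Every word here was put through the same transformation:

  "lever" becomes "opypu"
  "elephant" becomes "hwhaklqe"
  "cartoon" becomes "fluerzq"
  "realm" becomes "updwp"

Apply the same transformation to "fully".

ifowb

Shifts by position in lever: pos 0: l→o (+3), pos 1: e→p (+11), pos 2: v→y (+3), pos 3: e→p (+11) — repeating every 2. It's a Vigenère-style cipher with numeric key [3,11]: position i shifts by key[i mod 2].
On fully: f+3=i, u+11=f, l+3=o, l+11=w, y+3=b.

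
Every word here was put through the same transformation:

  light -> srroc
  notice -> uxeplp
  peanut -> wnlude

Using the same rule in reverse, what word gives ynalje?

Shifts by position in light: pos 0: l→s (+7), pos 1: i→r (+9), pos 2: g→r (+11), pos 3: h→o (+7), pos 4: t→c (+9) — repeating every 3. It's a Vigenère-style cipher with numeric key [7,9,11]: position i shifts by key[i mod 3].
Undoing it on ynalje: y−7=r, n−9=e, a−11=p, l−7=e, j−9=a, e−11=t.

repeat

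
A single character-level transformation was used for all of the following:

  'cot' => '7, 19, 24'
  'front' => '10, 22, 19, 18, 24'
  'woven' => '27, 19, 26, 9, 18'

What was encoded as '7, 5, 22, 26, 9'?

c is letter #3 and maps to 7: an offset of 4. Each letter is replaced by its alphabet position (a=1..z=26) + 4.
Undoing it on 7, 5, 22, 26, 9: 7→(7−4)÷1=3=c, 5→(5−4)÷1=1=a, 22→(22−4)÷1=18=r, 26→(26−4)÷1=22=v, 9→(9−4)÷1=5=e.

carve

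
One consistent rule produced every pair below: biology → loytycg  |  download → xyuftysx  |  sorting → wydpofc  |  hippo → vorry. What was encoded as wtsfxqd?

slander

b(1)→l(11) and i(8)→o(14) fit y≡19x+18 (mod 26); the inverse of 19 mod 26 is 11. Each letter's alphabet position (a=0..z=25) is mapped through 19·x+18 mod 26 — an affine cipher.
Undoing it on wtsfxqd: w(22)→11·(22−18)≡18=s; t(19)→11·(19−18)≡11=l; s(18)→11·(18−18)≡0=a; f(5)→11·(5−18)≡13=n; x(23)→11·(23−18)≡3=d; q(16)→11·(16−18)≡4=e; d(3)→11·(3−18)≡17=r (all mod 26).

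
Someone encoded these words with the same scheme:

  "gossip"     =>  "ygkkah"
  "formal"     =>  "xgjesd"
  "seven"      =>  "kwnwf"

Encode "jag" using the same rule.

bsy

Compare letters: g→y is +18, o→g is +18, s→k is +18 — a constant shift. It's a constant shift of +18 (ROT18).
For jag: j+18=b, a+18=s, g+18=y.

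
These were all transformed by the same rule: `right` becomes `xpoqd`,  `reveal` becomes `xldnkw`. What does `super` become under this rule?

ybxnb

The shift increases by 1 at each position, starting from +6: 6, 7, 8, ….
On super: s+6=y, u+7=b, p+8=x, e+9=n, r+10=b.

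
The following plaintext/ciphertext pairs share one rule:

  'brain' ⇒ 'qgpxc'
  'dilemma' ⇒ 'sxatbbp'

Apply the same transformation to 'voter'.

kditg

Compare letters: b→q is +15, r→g is +15, a→p is +15 — a constant shift. Each letter is shifted forward by 15 in the alphabet (a Caesar shift of +15).
Applying it to voter: v+15=k, o+15=d, t+15=i, e+15=t, r+15=g.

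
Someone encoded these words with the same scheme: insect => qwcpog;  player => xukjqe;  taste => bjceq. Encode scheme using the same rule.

alrpyr

In insect: i→q is +8, n→w is +9, s→c is +10, e→p is +11 — the shift increases by 1 each position. The shift increases by 1 at each position, starting from +8: 8, 9, 10, ….
On scheme: s+8=a, c+9=l, h+10=r, e+11=p, m+12=y, e+13=r.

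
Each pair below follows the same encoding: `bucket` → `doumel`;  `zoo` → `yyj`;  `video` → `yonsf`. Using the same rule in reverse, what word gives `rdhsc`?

The output letters match the input read backwards, each shifted +10: bucket reversed is tekcub. Two steps: reverse the string, then apply a Caesar shift of +10.
Undoing it on rdhsc: shift back: r−10=h, d−10=t, h−10=x, s−10=i, c−10=s → htxis; then reverse → sixth.

sixth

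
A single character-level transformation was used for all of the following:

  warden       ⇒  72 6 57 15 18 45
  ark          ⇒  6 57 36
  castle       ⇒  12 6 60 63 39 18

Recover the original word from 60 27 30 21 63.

shift

w(#23)→72 and a(#1)→6: differences scale by 3, so n = 3·pos + 3. With a=1..z=26, the number is 3·pos + 3.
Reversing it on 60 27 30 21 63: 60→(60−3)÷3=19=s, 27→(27−3)÷3=8=h, 30→(30−3)÷3=9=i, 21→(21−3)÷3=6=f, 63→(63−3)÷3=20=t.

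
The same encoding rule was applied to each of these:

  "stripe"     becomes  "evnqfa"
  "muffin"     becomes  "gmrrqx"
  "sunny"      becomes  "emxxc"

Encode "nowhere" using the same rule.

xouzana

s(18)→e(4) and t(19)→v(21) fit y≡17x+10 (mod 26); the inverse of 17 mod 26 is 23. This is an affine cipher: with a=0,…,z=25, each position x becomes (17x+10) mod 26.
Applying it to nowhere: n(13)→17·13+10≡23=x; o(14)→17·14+10≡14=o; w(22)→17·22+10≡20=u; h(7)→17·7+10≡25=z; e(4)→17·4+10≡0=a; r(17)→17·17+10≡13=n; e(4)→17·4+10≡0=a (all mod 26).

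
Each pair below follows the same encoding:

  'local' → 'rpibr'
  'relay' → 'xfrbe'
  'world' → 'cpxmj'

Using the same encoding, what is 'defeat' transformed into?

jflfgu

A repeating key of period 2 is used — shifts +6, +1 over and over.
On defeat: d+6=j, e+1=f, f+6=l, e+1=f, a+6=g, t+1=u.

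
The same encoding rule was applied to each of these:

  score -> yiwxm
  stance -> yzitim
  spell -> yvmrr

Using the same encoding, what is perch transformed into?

The shift depends on letter class: consonant s→y is +6, but vowel o→w is +8. Vowels shift forward by 8 and consonants shift forward by 6.
On perch: p(cons)+6=v, e(vowel)+8=m, r(cons)+6=x, c(cons)+6=i, h(cons)+6=n.

vmxin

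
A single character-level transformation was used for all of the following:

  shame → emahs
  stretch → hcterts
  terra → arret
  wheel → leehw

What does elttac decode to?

It's just the letters in reverse order.
Undoing it on elttac: then reverse → cattle.

cattle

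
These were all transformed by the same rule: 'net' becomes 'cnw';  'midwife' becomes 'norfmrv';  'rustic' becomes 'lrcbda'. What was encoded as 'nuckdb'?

subtle

The output letters match the input read backwards, each shifted +9: net reversed is ten. The word is reversed, then every letter is shifted forward by 9.
Undoing it on nuckdb: shift back: n−9=e, u−9=l, c−9=t, k−9=b, d−9=u, b−9=s → eltbus; then reverse → subtle.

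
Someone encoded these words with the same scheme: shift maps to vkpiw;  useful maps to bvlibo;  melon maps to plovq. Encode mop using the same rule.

The shift depends on letter class: consonant s→v is +3, but vowel i→p is +7. Vowels shift forward by 7 and consonants shift forward by 3.
For mop: m(cons)+3=p, o(vowel)+7=v, p(cons)+3=s.

pvs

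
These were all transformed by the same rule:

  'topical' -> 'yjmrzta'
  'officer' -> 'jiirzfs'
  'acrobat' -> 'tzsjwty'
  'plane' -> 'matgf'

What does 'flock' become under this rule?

iajzx

t(19)→y(24) and o(14)→j(9) fit y≡3x+19 (mod 26); the inverse of 3 mod 26 is 9. Each letter's alphabet position (a=0..z=25) is mapped through 3·x+19 mod 26 — an affine cipher.
On flock: f(5)→3·5+19≡8=i; l(11)→3·11+19≡0=a; o(14)→3·14+19≡9=j; c(2)→3·2+19≡25=z; k(10)→3·10+19≡23=x (all mod 26).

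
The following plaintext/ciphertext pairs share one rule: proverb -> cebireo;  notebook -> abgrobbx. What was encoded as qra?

Compare letters: p→c is +13, r→e is +13, o→b is +13 — a constant shift. It's a constant shift of +13 (ROT13).
Decoding qra: q−13=d, r−13=e, a−13=n.

den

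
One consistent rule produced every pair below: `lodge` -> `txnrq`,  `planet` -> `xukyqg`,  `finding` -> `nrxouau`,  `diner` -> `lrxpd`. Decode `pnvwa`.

In lodge: l→t is +8, o→x is +9, d→n is +10, g→r is +11 — the shift increases by 1 each position. The shift increases by 1 at each position, starting from +8: 8, 9, 10, ….
Decoding pnvwa: p−8=h, n−9=e, v−10=l, w−11=l, a−12=o.

hello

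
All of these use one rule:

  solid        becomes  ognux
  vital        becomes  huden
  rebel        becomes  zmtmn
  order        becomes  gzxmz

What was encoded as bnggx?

s(18)→o(14) and o(14)→g(6) fit y≡15x+4 (mod 26); the inverse of 15 mod 26 is 7. This is an affine cipher: with a=0,…,z=25, each position x becomes (15x+4) mod 26.
Reversing it on bnggx: b(1)→7·(1−4)≡5=f; n(13)→7·(13−4)≡11=l; g(6)→7·(6−4)≡14=o; g(6)→7·(6−4)≡14=o; x(23)→7·(23−4)≡3=d (all mod 26).

flood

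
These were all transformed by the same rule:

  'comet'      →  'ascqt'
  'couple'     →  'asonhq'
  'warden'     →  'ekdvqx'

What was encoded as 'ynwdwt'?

c(2)→a(0) and o(14)→s(18) fit y≡21x+10 (mod 26); the inverse of 21 mod 26 is 5. Each letter's alphabet position (a=0..z=25) is mapped through 21·x+10 mod 26 — an affine cipher.
Decoding ynwdwt: y(24)→5·(24−10)≡18=s; n(13)→5·(13−10)≡15=p; w(22)→5·(22−10)≡8=i; d(3)→5·(3−10)≡17=r; w(22)→5·(22−10)≡8=i; t(19)→5·(19−10)≡19=t (all mod 26).

spirit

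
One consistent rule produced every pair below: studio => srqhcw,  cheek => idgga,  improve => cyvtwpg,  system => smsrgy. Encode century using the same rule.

s(18)→s(18) and t(19)→r(17) fit y≡25x+10 (mod 26); the inverse of 25 mod 26 is 25. Treating letters as 0–25, the rule is x ↦ 25x + 10 (mod 26).
For century: c(2)→25·2+10≡8=i; e(4)→25·4+10≡6=g; n(13)→25·13+10≡23=x; t(19)→25·19+10≡17=r; u(20)→25·20+10≡16=q; r(17)→25·17+10≡19=t; y(24)→25·24+10≡12=m (all mod 26).

igxrqtm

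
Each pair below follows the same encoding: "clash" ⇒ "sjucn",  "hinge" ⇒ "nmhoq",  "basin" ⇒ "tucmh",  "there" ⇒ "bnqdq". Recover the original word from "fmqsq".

piece

c(2)→s(18) and l(11)→j(9) fit y≡25x+20 (mod 26); the inverse of 25 mod 26 is 25. This is an affine cipher: with a=0,…,z=25, each position x becomes (25x+20) mod 26.
Decoding fmqsq: f(5)→25·(5−20)≡15=p; m(12)→25·(12−20)≡8=i; q(16)→25·(16−20)≡4=e; s(18)→25·(18−20)≡2=c; q(16)→25·(16−20)≡4=e (all mod 26).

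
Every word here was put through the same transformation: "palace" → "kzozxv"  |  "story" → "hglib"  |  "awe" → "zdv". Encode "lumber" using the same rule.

ofnyvi

This is the alphabet-reversal cipher (Atbash): a becomes z, b becomes y, etc.
Applying it to lumber: l↔o, u↔f, m↔n, b↔y, e↔v, r↔i.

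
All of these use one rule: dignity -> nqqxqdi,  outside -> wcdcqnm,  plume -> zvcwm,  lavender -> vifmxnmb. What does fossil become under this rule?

The shift depends on letter class: consonant d→n is +10, but vowel i→q is +8. Two shifts are in play — +8 for a/e/i/o/u, +10 for every other letter.
On fossil: f(cons)+10=p, o(vowel)+8=w, s(cons)+10=c, s(cons)+10=c, i(vowel)+8=q, l(cons)+10=v.

pwccqv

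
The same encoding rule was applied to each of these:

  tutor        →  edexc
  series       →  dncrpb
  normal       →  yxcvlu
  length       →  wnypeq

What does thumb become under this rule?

eqfvm

Shifts by position in tutor: pos 0: t→e (+11), pos 1: u→d (+9), pos 2: t→e (+11), pos 3: o→x (+9) — repeating every 2. The shifts repeat in a cycle of length 2: positions 0,1,… shift by +11, +9, then the pattern repeats.
Applying it to thumb: t+11=e, h+9=q, u+11=f, m+9=v, b+11=m.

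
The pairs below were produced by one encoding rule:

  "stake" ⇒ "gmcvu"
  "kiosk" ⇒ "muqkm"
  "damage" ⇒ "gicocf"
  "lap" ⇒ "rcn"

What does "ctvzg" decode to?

extra

The output letters match the input read backwards, each shifted +2: stake reversed is ekats. The word is reversed, then every letter is shifted forward by 2.
Reversing it on ctvzg: shift back: c−2=a, t−2=r, v−2=t, z−2=x, g−2=e → artxe; then reverse → extra.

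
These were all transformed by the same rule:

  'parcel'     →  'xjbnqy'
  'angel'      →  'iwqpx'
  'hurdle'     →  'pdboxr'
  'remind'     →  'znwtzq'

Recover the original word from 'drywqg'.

In parcel: p→x is +8, a→j is +9, r→b is +10, c→n is +11 — the shift increases by 1 each position. Letter i (0-indexed) is shifted by i+8, so successive shifts are 8, 9, 10, ….
Decoding drywqg: d−8=v, r−9=i, y−10=o, w−11=l, q−12=e, g−13=t.

violet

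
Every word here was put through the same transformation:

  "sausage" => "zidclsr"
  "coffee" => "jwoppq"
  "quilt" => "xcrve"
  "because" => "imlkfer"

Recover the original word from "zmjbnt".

The shift increases by 1 at each position, starting from +7: 7, 8, 9, ….
Undoing it on zmjbnt: z−7=s, m−8=e, j−9=a, b−10=r, n−11=c, t−12=h.

search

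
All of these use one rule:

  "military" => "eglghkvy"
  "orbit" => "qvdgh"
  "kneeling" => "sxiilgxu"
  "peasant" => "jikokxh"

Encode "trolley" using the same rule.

Each letter's alphabet position (a=0..z=25) is mapped through 19·x+10 mod 26 — an affine cipher.
On trolley: t(19)→19·19+10≡7=h; r(17)→19·17+10≡21=v; o(14)→19·14+10≡16=q; l(11)→19·11+10≡11=l; l(11)→19·11+10≡11=l; e(4)→19·4+10≡8=i; y(24)→19·24+10≡24=y (all mod 26).

hvqlliy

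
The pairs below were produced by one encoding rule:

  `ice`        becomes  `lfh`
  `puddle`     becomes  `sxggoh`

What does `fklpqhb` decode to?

chimney

Compare letters: i→l is +3, c→f is +3, e→h is +3 — a constant shift. Each letter is shifted forward by 3 in the alphabet (a Caesar shift of +3).
Decoding fklpqhb: f−3=c, k−3=h, l−3=i, p−3=m, q−3=n, h−3=e, b−3=y.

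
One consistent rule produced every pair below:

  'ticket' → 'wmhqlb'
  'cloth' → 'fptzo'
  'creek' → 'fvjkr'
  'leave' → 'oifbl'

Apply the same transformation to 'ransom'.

uesyvu

In ticket: t→w is +3, i→m is +4, c→h is +5, k→q is +6 — the shift increases by 1 each position. Each letter shifts forward by (position + 3), i.e. 3, 4, 5, … — the shift grows by one for each successive letter.
Applying it to ransom: r+3=u, a+4=e, n+5=s, s+6=y, o+7=v, m+8=u.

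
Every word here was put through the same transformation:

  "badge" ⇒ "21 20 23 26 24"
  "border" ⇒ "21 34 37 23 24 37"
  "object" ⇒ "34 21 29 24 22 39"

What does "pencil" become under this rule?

b is letter #2 and maps to 21: an offset of 19. The number is (letter's place in the alphabet, a=1) + 19.
On pencil: p=16→35, e=5→24, n=14→33, c=3→22, i=9→28, l=12→31.

35 24 33 22 28 31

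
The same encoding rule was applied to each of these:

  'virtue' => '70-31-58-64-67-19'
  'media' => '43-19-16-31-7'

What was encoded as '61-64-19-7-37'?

steak

v(#22)→70 and i(#9)→31: differences scale by 3, so n = 3·pos + 4. Each letter becomes 3×(its alphabet position, a=1..z=26) + 4.
Decoding 61-64-19-7-37: 61→(61−4)÷3=19=s, 64→(64−4)÷3=20=t, 19→(19−4)÷3=5=e, 7→(7−4)÷3=1=a, 37→(37−4)÷3=11=k.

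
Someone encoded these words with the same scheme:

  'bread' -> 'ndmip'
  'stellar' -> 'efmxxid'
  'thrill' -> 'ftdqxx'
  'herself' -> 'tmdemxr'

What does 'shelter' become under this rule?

The shift depends on letter class: consonant b→n is +12, but vowel e→m is +8. Two shifts are in play — +8 for a/e/i/o/u, +12 for every other letter.
On shelter: s(cons)+12=e, h(cons)+12=t, e(vowel)+8=m, l(cons)+12=x, t(cons)+12=f, e(vowel)+8=m, r(cons)+12=d.

etmxfmd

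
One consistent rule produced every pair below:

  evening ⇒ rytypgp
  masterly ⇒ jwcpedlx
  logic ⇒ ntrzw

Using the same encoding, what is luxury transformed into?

jcfifw

The output letters match the input read backwards, each shifted +11: evening reversed is gnineve. Read the word backwards and shift each letter +11.
Applying it to luxury: reverse → yruxul; then shift: y+11=j, r+11=c, u+11=f, x+11=i, u+11=f, l+11=w.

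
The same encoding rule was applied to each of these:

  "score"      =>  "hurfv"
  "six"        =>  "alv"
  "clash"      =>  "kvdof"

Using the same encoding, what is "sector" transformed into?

urwfhv

Two steps: reverse the string, then apply a Caesar shift of +3.
For sector: reverse → rotces; then shift: r+3=u, o+3=r, t+3=w, c+3=f, e+3=h, s+3=v.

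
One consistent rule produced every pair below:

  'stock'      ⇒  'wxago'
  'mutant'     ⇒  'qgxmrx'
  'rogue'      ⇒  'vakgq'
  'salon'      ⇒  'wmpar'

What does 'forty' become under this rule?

javxc

The rule splits by letter class: vowels +12, consonants +4.
Applying it to forty: f(cons)+4=j, o(vowel)+12=a, r(cons)+4=v, t(cons)+4=x, y(cons)+4=c.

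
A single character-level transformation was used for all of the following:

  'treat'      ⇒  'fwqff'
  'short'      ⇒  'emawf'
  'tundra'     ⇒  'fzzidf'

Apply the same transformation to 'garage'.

Shifts by position in treat: pos 0: t→f (+12), pos 1: r→w (+5), pos 2: e→q (+12), pos 3: a→f (+5) — repeating every 2. A repeating key of period 2 is used — shifts +12, +5 over and over.
On garage: g+12=s, a+5=f, r+12=d, a+5=f, g+12=s, e+5=j.

sfdfsj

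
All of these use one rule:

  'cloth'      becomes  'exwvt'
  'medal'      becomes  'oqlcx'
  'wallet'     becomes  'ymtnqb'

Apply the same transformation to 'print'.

rdqpf

A repeating key of period 3 is used — shifts +2, +12, +8 over and over.
Applying it to print: p+2=r, r+12=d, i+8=q, n+2=p, t+12=f.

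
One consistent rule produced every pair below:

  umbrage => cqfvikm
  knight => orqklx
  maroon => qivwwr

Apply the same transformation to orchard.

The shift depends on letter class: consonant m→q is +4, but vowel u→c is +8. Vowels shift forward by 8 and consonants shift forward by 4.
For orchard: o(vowel)+8=w, r(cons)+4=v, c(cons)+4=g, h(cons)+4=l, a(vowel)+8=i, r(cons)+4=v, d(cons)+4=h.

wvglivh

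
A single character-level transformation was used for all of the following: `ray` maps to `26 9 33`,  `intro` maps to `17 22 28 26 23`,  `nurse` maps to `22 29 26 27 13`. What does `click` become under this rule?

11 20 17 11 19

r is letter #18 and maps to 26: an offset of 8. Letters become their 1-based position plus 8 (so a→9, b→10, …).
For click: c=3→11, l=12→20, i=9→17, c=3→11, k=11→19.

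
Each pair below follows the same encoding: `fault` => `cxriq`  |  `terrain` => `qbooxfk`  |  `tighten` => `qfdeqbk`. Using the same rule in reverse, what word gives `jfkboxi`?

mineral

It's a constant shift of +23 (ROT23).
Decoding jfkboxi: j−23=m, f−23=i, k−23=n, b−23=e, o−23=r, x−23=a, i−23=l.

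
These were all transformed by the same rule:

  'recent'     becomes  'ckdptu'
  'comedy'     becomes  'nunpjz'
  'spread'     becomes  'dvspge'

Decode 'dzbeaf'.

A repeating key of period 3 is used — shifts +11, +6, +1 over and over.
Reversing it on dzbeaf: d−11=s, z−6=t, b−1=a, e−11=t, a−6=u, f−1=e.

statue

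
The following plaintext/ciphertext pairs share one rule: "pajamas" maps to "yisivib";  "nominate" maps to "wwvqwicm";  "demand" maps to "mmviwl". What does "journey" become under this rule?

swdzwmh

Shifts by position in pajamas: pos 0: p→y (+9), pos 1: a→i (+8), pos 2: j→s (+9), pos 3: a→i (+8) — repeating every 2. A repeating key of period 2 is used — shifts +9, +8 over and over.
Applying it to journey: j+9=s, o+8=w, u+9=d, r+8=z, n+9=w, e+8=m, y+9=h.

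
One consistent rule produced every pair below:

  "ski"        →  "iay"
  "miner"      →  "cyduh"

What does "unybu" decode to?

Compare letters: s→i is +16, k→a is +16, i→y is +16 — a constant shift. This is a Caesar cipher with shift 16.
Decoding unybu: u−16=e, n−16=x, y−16=i, b−16=l, u−16=e.

exile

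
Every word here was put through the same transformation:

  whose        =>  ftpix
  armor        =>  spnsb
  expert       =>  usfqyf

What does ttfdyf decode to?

excess

Two steps: reverse the string, then apply a Caesar shift of +1.
Undoing it on ttfdyf: shift back: t−1=s, t−1=s, f−1=e, d−1=c, y−1=x, f−1=e → ssecxe; then reverse → excess.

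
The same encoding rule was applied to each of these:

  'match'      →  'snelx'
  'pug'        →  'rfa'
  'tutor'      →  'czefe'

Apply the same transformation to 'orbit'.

etmcz

The word is reversed, then every letter is shifted forward by 11.
On orbit: reverse → tibro; then shift: t+11=e, i+11=t, b+11=m, r+11=c, o+11=z.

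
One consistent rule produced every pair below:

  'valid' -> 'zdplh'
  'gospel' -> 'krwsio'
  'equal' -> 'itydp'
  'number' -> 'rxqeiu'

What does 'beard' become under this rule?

It's a Vigenère-style cipher with numeric key [4,3]: position i shifts by key[i mod 2].
Applying it to beard: b+4=f, e+3=h, a+4=e, r+3=u, d+4=h.

fheuh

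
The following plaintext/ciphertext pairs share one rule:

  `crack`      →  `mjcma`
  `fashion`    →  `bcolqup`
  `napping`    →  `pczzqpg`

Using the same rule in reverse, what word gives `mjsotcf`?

crystal

This is an affine cipher: with a=0,…,z=25, each position x becomes (5x+2) mod 26.
Undoing it on mjsotcf: m(12)→21·(12−2)≡2=c; j(9)→21·(9−2)≡17=r; s(18)→21·(18−2)≡24=y; o(14)→21·(14−2)≡18=s; t(19)→21·(19−2)≡19=t; c(2)→21·(2−2)≡0=a; f(5)→21·(5−2)≡11=l (all mod 26).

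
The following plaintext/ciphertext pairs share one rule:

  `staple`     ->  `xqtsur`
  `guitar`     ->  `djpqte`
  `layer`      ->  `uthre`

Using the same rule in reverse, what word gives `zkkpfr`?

office

s(18)→x(23) and t(19)→q(16) fit y≡19x+19 (mod 26); the inverse of 19 mod 26 is 11. This is an affine cipher: with a=0,…,z=25, each position x becomes (19x+19) mod 26.
Undoing it on zkkpfr: z(25)→11·(25−19)≡14=o; k(10)→11·(10−19)≡5=f; k(10)→11·(10−19)≡5=f; p(15)→11·(15−19)≡8=i; f(5)→11·(5−19)≡2=c; r(17)→11·(17−19)≡4=e (all mod 26).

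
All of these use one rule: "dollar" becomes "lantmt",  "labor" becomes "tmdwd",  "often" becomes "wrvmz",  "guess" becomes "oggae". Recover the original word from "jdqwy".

broom

It's a Vigenère-style cipher with numeric key [8,12,2]: position i shifts by key[i mod 3].
Undoing it on jdqwy: j−8=b, d−12=r, q−2=o, w−8=o, y−12=m.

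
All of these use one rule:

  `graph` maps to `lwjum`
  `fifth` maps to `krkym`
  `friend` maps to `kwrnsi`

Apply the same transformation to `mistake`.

Vowels shift forward by 9 and consonants shift forward by 5.
Applying it to mistake: m(cons)+5=r, i(vowel)+9=r, s(cons)+5=x, t(cons)+5=y, a(vowel)+9=j, k(cons)+5=p, e(vowel)+9=n.

rrxyjpn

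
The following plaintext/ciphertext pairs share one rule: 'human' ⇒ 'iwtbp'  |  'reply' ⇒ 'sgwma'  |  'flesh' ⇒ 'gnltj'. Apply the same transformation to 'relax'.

sgsbz

Shifts by position in human: pos 0: h→i (+1), pos 1: u→w (+2), pos 2: m→t (+7), pos 3: a→b (+1), pos 4: n→p (+2) — repeating every 3. A repeating key of period 3 is used — shifts +1, +2, +7 over and over.
On relax: r+1=s, e+2=g, l+7=s, a+1=b, x+2=z.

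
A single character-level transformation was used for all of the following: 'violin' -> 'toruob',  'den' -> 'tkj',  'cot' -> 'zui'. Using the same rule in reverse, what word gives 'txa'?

The output letters match the input read backwards, each shifted +6: violin reversed is niloiv. Two steps: reverse the string, then apply a Caesar shift of +6.
Undoing it on txa: shift back: t−6=n, x−6=r, a−6=u → nru; then reverse → urn.

urn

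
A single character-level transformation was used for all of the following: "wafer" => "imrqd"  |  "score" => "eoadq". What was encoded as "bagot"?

Compare letters: w→i is +12, a→m is +12, f→r is +12 — a constant shift. It's a constant shift of +12 (ROT12).
Undoing it on bagot: b−12=p, a−12=o, g−12=u, o−12=c, t−12=h.

pouch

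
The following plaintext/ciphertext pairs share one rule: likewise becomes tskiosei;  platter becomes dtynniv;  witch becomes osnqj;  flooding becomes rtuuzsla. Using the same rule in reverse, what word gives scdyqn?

impact

This is an affine cipher: with a=0,…,z=25, each position x becomes (9x+24) mod 26.
Decoding scdyqn: s(18)→3·(18−24)≡8=i; c(2)→3·(2−24)≡12=m; d(3)→3·(3−24)≡15=p; y(24)→3·(24−24)≡0=a; q(16)→3·(16−24)≡2=c; n(13)→3·(13−24)≡19=t (all mod 26).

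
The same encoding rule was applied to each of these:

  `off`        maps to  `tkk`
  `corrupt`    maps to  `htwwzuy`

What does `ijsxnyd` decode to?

Compare letters: o→t is +5, f→k is +5, f→k is +5 — a constant shift. This is a Caesar cipher with shift 5.
Reversing it on ijsxnyd: i−5=d, j−5=e, s−5=n, x−5=s, n−5=i, y−5=t, d−5=y.

density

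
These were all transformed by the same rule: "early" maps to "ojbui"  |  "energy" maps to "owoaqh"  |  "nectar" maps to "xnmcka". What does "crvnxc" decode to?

silent

Shifts by position in early: pos 0: e→o (+10), pos 1: a→j (+9), pos 2: r→b (+10), pos 3: l→u (+9) — repeating every 2. A repeating key of period 2 is used — shifts +10, +9 over and over.
Undoing it on crvnxc: c−10=s, r−9=i, v−10=l, n−9=e, x−10=n, c−9=t.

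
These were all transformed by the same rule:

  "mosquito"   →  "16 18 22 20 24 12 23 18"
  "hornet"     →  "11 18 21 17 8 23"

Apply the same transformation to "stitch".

Letters become their 1-based position plus 3 (so a→4, b→5, …).
For stitch: s=19→22, t=20→23, i=9→12, t=20→23, c=3→6, h=8→11.

22 23 12 23 6 11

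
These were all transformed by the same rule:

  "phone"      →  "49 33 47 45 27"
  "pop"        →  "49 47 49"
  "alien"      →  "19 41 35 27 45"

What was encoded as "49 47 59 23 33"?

pouch

The formula is n = 2×(alphabet index, a=1) + 17.
Decoding 49 47 59 23 33: 49→(49−17)÷2=16=p, 47→(47−17)÷2=15=o, 59→(59−17)÷2=21=u, 23→(23−17)÷2=3=c, 33→(33−17)÷2=8=h.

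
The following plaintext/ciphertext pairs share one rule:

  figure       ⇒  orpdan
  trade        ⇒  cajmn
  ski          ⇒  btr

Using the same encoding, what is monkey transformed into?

Compare letters: f→o is +9, i→r is +9, g→p is +9 — a constant shift. This is a Caesar cipher with shift 9.
On monkey: m+9=v, o+9=x, n+9=w, k+9=t, e+9=n, y+9=h.

vxwtnh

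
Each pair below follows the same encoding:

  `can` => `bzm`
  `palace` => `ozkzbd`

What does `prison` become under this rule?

oqhrnm

Compare letters: c→b is +25, a→z is +25, n→m is +25 — a constant shift. It's a constant shift of +25 (ROT25).
On prison: p+25=o, r+25=q, i+25=h, s+25=r, o+25=n, n+25=m.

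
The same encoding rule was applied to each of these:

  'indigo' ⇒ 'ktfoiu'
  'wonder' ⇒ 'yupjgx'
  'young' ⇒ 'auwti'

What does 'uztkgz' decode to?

street

The shifts repeat in a cycle of length 2: positions 0,1,… shift by +2, +6, then the pattern repeats.
Decoding uztkgz: u−2=s, z−6=t, t−2=r, k−6=e, g−2=e, z−6=t.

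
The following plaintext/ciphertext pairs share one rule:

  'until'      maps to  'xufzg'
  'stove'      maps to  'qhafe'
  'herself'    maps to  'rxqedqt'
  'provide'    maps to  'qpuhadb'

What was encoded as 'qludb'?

Read the word backwards and shift each letter +12.
Reversing it on qludb: shift back: q−12=e, l−12=z, u−12=i, d−12=r, b−12=p → ezirp; then reverse → prize.

prize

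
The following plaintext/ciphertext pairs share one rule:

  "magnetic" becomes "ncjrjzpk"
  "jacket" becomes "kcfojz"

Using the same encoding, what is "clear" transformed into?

In magnetic: m→n is +1, a→c is +2, g→j is +3, n→r is +4 — the shift increases by 1 each position. The shift increases by 1 at each position, starting from +1: 1, 2, 3, ….
Applying it to clear: c+1=d, l+2=n, e+3=h, a+4=e, r+5=w.

dnhew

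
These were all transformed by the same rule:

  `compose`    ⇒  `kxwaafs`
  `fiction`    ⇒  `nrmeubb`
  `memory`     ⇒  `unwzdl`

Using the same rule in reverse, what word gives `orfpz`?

given

In compose: c→k is +8, o→x is +9, m→w is +10, p→a is +11 — the shift increases by 1 each position. Letter i (0-indexed) is shifted by i+8, so successive shifts are 8, 9, 10, ….
Reversing it on orfpz: o−8=g, r−9=i, f−10=v, p−11=e, z−12=n.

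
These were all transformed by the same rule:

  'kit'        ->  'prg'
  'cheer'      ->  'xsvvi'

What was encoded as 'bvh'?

yes

Each pair mirrors across the alphabet (k↔p, i↔r, t↔g): positions sum to 25. Each letter is replaced by its mirror in the alphabet: a↔z, b↔y, c↔x, and so on (the Atbash cipher).
Undoing it on bvh: b↔y, v↔e, h↔s.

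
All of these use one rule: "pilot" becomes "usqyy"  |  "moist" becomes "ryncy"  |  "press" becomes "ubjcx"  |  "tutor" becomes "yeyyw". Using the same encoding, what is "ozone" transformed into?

Shifts by position in pilot: pos 0: p→u (+5), pos 1: i→s (+10), pos 2: l→q (+5), pos 3: o→y (+10) — repeating every 2. A repeating key of period 2 is used — shifts +5, +10 over and over.
For ozone: o+5=t, z+10=j, o+5=t, n+10=x, e+5=j.

tjtxj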